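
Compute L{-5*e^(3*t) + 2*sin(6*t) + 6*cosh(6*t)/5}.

6*s/(5*(s^2 - 36)) + 12/(s^2 + 36) - 5/(s - 3)

By linearity of the Laplace transform, transform each term separately.
(-5)·[L{e^(3t)} = 1/(s - 3)]; (2)·[L{sin(6t)} = 6/(s^2 + 36)]; (6/5)·[L{cosh(6t)} = s/(s^2 - 36)].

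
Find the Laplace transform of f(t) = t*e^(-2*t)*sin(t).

2*(s + 2)/(s^2 + 4*s + 5)^2

L{sin(t)} = 1/(s^2 + 1).
Multiplying by e^(-2t) shifts s → s + 2, so L{e^(-2*t)*sin(t)} = 1/((s + 2)^2 + 1).
Then apply L{t·g(t)} = -d/ds[G(s)] with G(s) = 1/((s + 2)^2 + 1):
differentiating 1 time and applying the sign gives 2*(s + 2)/(s^2 + 4*s + 5)^2.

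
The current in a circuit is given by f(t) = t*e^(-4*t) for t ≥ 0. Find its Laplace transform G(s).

G(s) = (s + 4)^(-2)

L{e^(-4t)} = 1/(s + 4).
Then apply L{t·g(t)} = -d/ds[H(s)] with H(s) = 1/(s + 4):
differentiating 1 time and applying the sign gives (s + 4)^(-2).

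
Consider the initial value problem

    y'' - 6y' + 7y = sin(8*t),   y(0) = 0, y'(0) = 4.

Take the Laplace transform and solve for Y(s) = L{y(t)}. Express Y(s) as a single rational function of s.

Take the Laplace transform of both sides.
Using L{y''} = s^2 Y - s·y(0) - y'(0) and L{y'} = sY - y(0), with y(0) = 0, y'(0) = 4, the left side becomes (s^2 - 6*s + 7)Y - (4).
The right side is L{sin(8*t)} = 8/(s^2 + 64).
So (s^2 - 6*s + 7)Y = 8/(s^2 + 64) + (4).
Divide through and combine into a single rational function.

Y(s) = (4*s^2 + 264)/(s^4 - 6*s^3 + 71*s^2 - 384*s + 448)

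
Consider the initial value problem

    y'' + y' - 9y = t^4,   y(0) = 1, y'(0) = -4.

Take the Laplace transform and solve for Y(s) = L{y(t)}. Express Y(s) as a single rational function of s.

Y(s) = (s^6 - 3*s^5 + 24)/(s^7 + s^6 - 9*s^5)

Laplace-transform each side.
Using L{y''} = s^2 Y - s·y(0) - y'(0) and L{y'} = sY - y(0), with y(0) = 1, y'(0) = -4, the left side becomes (s^2 + s - 9)Y - (s - 3).
The right side is L{t^4} = 24/s^5.
So (s^2 + s - 9)Y = 24/s^5 + (s - 3).
Divide through and combine into a single rational function.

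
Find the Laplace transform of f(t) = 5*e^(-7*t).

L{5} = 5/s.
By the first shifting theorem, multiplying by e^(-7t) replaces s with s + 7.

5/(s + 7)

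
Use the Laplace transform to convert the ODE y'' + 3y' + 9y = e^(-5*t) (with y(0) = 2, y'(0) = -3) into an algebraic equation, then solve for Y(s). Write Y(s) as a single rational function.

Laplace-transform each side.
The derivative rules (L{y''} = s^2 Y - s·y(0) - y'(0) and L{y'} = sY - y(0), with y(0) = 2, y'(0) = -3) turn the left side into (s^2 + 3*s + 9)Y - (2*s + 3).
The right side is L{e^(-5*t)} = 1/(s + 5).
So (s^2 + 3*s + 9)Y = 1/(s + 5) + (2*s + 3).
Isolate Y and clear denominators.

Y(s) = (2*s^2 + 13*s + 16)/(s^3 + 8*s^2 + 24*s + 45)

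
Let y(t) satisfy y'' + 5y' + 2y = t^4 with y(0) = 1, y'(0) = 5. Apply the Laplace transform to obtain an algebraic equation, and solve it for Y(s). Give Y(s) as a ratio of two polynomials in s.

Transform both sides with L{·}.
With L{y''} = s^2 Y - s·y(0) - y'(0) and L{y'} = sY - y(0), with y(0) = 1, y'(0) = 5: the LHS transforms to (s^2 + 5*s + 2)Y - (s + 10).
The right side is L{t^4} = 24/s^5.
So (s^2 + 5*s + 2)Y = 24/s^5 + (s + 10).
Isolate Y and clear denominators.

Y(s) = (s^6 + 10*s^5 + 24)/(s^7 + 5*s^6 + 2*s^5)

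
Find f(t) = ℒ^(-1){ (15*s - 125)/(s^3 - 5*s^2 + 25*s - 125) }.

Factor the denominator: s^3 - 5*s^2 + 25*s - 125 = (s - 5)*(s^2 + 25).
Partial fraction decomposition gives [-1/(s - 5)] + [s/(s^2 + 25)] + [20/(s^2 + 25)].
Invert each term: -1/(s - 5) ↔ -e^(5t); 1·s/(s^2 + 25) ↔ cos(5t); 4·5/(s^2 + 25) ↔ 4sin(5t).

f(t) = -exp(5*t) + 4*sin(5*t) + cos(5*t)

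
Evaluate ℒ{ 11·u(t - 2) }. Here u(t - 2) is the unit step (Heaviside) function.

By the second shifting theorem, L{u(t - c)·g(t - c)} = e^(-cs)·H(s) with c = 2 and H(s) = L{g(t)}.
L{11} = 11/s.

11*exp(-2*s)/s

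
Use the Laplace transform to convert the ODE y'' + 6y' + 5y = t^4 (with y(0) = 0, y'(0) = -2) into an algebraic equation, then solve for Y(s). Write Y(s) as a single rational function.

Take the Laplace transform of both sides.
With L{y''} = s^2 Y - s·y(0) - y'(0) and L{y'} = sY - y(0), with y(0) = 0, y'(0) = -2: the LHS transforms to (s^2 + 6*s + 5)Y - (-2).
The right side is L{t^4} = 24/s^5.
So (s^2 + 6*s + 5)Y = 24/s^5 + (-2).
Isolate Y and clear denominators.

Y(s) = (-2*s^5 + 24)/(s^7 + 6*s^6 + 5*s^5)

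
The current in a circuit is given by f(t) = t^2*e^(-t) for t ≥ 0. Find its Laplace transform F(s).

L{e^(-t)} = 1/(s + 1).
Then apply L{t^2·g(t)} = (-1)^2 d^2/ds^2[G(s)] with G(s) = 1/(s + 1):
differentiating 2 times and applying the sign gives 2/(s + 1)^3.

F(s) = 2/(s + 1)^3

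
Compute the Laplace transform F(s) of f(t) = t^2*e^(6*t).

L{e^(6t)} = 1/(s - 6).
Then apply L{t^2·g(t)} = (-1)^2 d^2/ds^2[G(s)] with G(s) = 1/(s - 6):
differentiating 2 times and applying the sign gives 2/(s - 6)^3.

F(s) = 2/(s - 6)^3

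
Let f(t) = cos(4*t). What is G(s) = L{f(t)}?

L{cos(4t)} = s/(s^2 + 16).

G(s) = s/(s^2 + 16)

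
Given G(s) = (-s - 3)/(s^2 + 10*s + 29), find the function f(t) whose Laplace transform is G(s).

f(t) = exp(-5*t)*sin(2*t) - exp(-5*t)*cos(2*t)

Complete the square in the denominator: s^2 + 10*s + 29 = (s + 5)^2 + 2^2.
Split the numerator to match: -s - 3 = -1·(s + 5) + 1·2.
Invert each term: -1·(s + 5)/((s + 5)^2 + 4) ↔ -e^(-5t)cos(2t); 1·2/((s + 5)^2 + 4) ↔ e^(-5t)sin(2t).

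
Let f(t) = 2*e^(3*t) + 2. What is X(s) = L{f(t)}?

X(s) = 2/(s - 3) + 2/s

Apply the Laplace transform termwise.
L{2} = 2/s; (2)·[L{e^(3t)} = 1/(s - 3)].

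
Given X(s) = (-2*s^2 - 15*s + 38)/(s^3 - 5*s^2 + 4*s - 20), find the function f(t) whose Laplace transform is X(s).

f(t) = -3*exp(5*t) - 5*sin(2*t) + cos(2*t)

Factor the denominator: s^3 - 5*s^2 + 4*s - 20 = (s - 5)*(s^2 + 4).
Partial fraction decomposition gives [-3/(s - 5)] + [s/(s^2 + 4)] + [-10/(s^2 + 4)].
Invert each term: -3/(s - 5) ↔ -3e^(5t); 1·s/(s^2 + 4) ↔ cos(2t); -5·2/(s^2 + 4) ↔ -5sin(2t).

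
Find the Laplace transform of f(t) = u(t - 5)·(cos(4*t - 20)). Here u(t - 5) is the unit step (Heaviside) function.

s*exp(-5*s)/(s^2 + 16)

By the second shifting theorem, L{u(t - c)·g(t - c)} = e^(-cs)·G(s) with c = 5 and G(s) = L{g(t)}.
L{cos(4t)} = s/(s^2 + 16).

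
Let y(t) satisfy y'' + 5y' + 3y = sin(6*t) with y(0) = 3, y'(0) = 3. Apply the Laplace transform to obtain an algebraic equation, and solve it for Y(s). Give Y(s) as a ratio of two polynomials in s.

Y(s) = (3*s^3 + 18*s^2 + 108*s + 654)/(s^4 + 5*s^3 + 39*s^2 + 180*s + 108)

Take the Laplace transform of both sides.
The derivative rules (L{y''} = s^2 Y - s·y(0) - y'(0) and L{y'} = sY - y(0), with y(0) = 3, y'(0) = 3) turn the left side into (s^2 + 5*s + 3)Y - (3*s + 18).
The right side is L{sin(6*t)} = 6/(s^2 + 36).
So (s^2 + 5*s + 3)Y = 6/(s^2 + 36) + (3*s + 18).
Isolate Y and clear denominators.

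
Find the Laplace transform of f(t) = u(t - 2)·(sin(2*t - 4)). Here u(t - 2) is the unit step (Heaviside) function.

By the second shifting theorem, L{u(t - c)·g(t - c)} = e^(-cs)·G(s) with c = 2 and G(s) = L{g(t)}.
L{sin(2t)} = 2/(s^2 + 4).

2*exp(-2*s)/(s^2 + 4)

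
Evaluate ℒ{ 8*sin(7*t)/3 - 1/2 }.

The transform is linear, so treat each term independently.
L{-1/2} = (-1/2)/s; (8/3)·[L{sin(7t)} = 7/(s^2 + 49)].

56/(3*(s^2 + 49)) - 1/(2*s)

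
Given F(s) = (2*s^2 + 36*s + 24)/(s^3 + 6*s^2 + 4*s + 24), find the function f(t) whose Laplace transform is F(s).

f(t) = 3*sin(2*t) + 5*cos(2*t) - 3*exp(-6*t)

Factor the denominator: s^3 + 6*s^2 + 4*s + 24 = (s + 6)*(s^2 + 4).
Partial fraction decomposition gives [-3/(s + 6)] + [5*s/(s^2 + 4)] + [6/(s^2 + 4)].
Invert each term: -3/(s + 6) ↔ -3e^(-6t); 5·s/(s^2 + 4) ↔ 5cos(2t); 3·2/(s^2 + 4) ↔ 3sin(2t).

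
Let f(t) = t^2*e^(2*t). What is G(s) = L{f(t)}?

G(s) = 2/(s - 2)^3

L{e^(2t)} = 1/(s - 2).
Then apply L{t^2·g(t)} = (-1)^2 d^2/ds^2[H(s)] with H(s) = 1/(s - 2):
differentiating 2 times and applying the sign gives 2/(s - 2)^3.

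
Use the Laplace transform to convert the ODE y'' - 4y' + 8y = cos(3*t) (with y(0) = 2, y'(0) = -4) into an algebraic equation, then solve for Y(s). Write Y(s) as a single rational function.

Y(s) = (2*s^3 - 12*s^2 + 19*s - 108)/(s^4 - 4*s^3 + 17*s^2 - 36*s + 72)

Transform both sides with L{·}.
The derivative rules (L{y''} = s^2 Y - s·y(0) - y'(0) and L{y'} = sY - y(0), with y(0) = 2, y'(0) = -4) turn the left side into (s^2 - 4*s + 8)Y - (2*s - 12).
The right side is L{cos(3*t)} = s/(s^2 + 9).
So (s^2 - 4*s + 8)Y = s/(s^2 + 9) + (2*s - 12).
Divide through and combine into a single rational function.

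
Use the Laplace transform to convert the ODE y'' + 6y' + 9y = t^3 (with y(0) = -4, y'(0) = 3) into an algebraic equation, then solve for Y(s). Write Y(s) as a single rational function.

Y(s) = (-4*s^5 - 21*s^4 + 6)/(s^6 + 6*s^5 + 9*s^4)

Laplace-transform each side.
With L{y''} = s^2 Y - s·y(0) - y'(0) and L{y'} = sY - y(0), with y(0) = -4, y'(0) = 3: the LHS transforms to (s^2 + 6*s + 9)Y - (-4*s - 21).
The right side is L{t^3} = 6/s^4.
So (s^2 + 6*s + 9)Y = 6/s^4 + (-4*s - 21).
Solve for Y(s) and write it as one ratio of polynomials.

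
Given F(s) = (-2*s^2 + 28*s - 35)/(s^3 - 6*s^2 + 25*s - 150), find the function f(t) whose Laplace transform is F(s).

f(t) = exp(6*t) + 2*sin(5*t) - 3*cos(5*t)

Factor the denominator: s^3 - 6*s^2 + 25*s - 150 = (s - 6)*(s^2 + 25).
Partial fraction decomposition gives [1/(s - 6)] + [-3*s/(s^2 + 25)] + [10/(s^2 + 25)].
Invert each term: 1/(s - 6) ↔ e^(6t); -3·s/(s^2 + 25) ↔ -3cos(5t); 2·5/(s^2 + 25) ↔ 2sin(5t).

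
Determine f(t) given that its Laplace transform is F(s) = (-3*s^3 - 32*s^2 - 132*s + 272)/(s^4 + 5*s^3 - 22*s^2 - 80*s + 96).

Factor the denominator: s^4 + 5*s^3 - 22*s^2 - 80*s + 96 = (s - 4)*(s - 1)*(s + 4)*(s + 6).
Partial fraction decomposition gives [-1/(s - 1)] + [6/(s + 4)] + [-4/(s - 4)] + [-4/(s + 6)].
Invert each term: -1/(s - 1) ↔ -e^(t); 6/(s + 4) ↔ 6e^(-4t); -4/(s - 4) ↔ -4e^(4t); -4/(s + 6) ↔ -4e^(-6t).

f(t) = -4*exp(4*t) - exp(t) + 6*exp(-4*t) - 4*exp(-6*t)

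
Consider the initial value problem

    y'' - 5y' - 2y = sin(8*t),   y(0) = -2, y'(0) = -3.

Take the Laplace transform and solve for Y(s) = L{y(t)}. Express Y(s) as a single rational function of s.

Y(s) = (-2*s^3 + 7*s^2 - 128*s + 456)/(s^4 - 5*s^3 + 62*s^2 - 320*s - 128)

Apply the Laplace transform to the equation.
The derivative rules (L{y''} = s^2 Y - s·y(0) - y'(0) and L{y'} = sY - y(0), with y(0) = -2, y'(0) = -3) turn the left side into (s^2 - 5*s - 2)Y - (-2*s + 7).
The right side is L{sin(8*t)} = 8/(s^2 + 64).
So (s^2 - 5*s - 2)Y = 8/(s^2 + 64) + (-2*s + 7).
Isolate Y and clear denominators.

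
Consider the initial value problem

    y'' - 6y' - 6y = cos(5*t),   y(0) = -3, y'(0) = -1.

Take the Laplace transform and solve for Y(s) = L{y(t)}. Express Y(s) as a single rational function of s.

Take the Laplace transform of both sides.
With L{y''} = s^2 Y - s·y(0) - y'(0) and L{y'} = sY - y(0), with y(0) = -3, y'(0) = -1: the LHS transforms to (s^2 - 6*s - 6)Y - (-3*s + 17).
The right side is L{cos(5*t)} = s/(s^2 + 25).
So (s^2 - 6*s - 6)Y = s/(s^2 + 25) + (-3*s + 17).
Solve for Y(s) and write it as one ratio of polynomials.

Y(s) = (-3*s^3 + 17*s^2 - 74*s + 425)/(s^4 - 6*s^3 + 19*s^2 - 150*s - 150)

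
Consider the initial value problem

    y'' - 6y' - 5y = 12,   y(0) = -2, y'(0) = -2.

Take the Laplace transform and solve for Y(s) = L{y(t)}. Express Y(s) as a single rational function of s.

Laplace-transform each side.
Using L{y''} = s^2 Y - s·y(0) - y'(0) and L{y'} = sY - y(0), with y(0) = -2, y'(0) = -2, the left side becomes (s^2 - 6*s - 5)Y - (-2*s + 10).
The right side is L{12} = 12/s.
So (s^2 - 6*s - 5)Y = 12/s + (-2*s + 10).
Solve for Y(s) and write it as one ratio of polynomials.

Y(s) = (-2*s^2 + 10*s + 12)/(s^3 - 6*s^2 - 5*s)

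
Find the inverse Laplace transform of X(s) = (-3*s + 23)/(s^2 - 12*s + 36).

Factor the denominator: s^2 - 12*s + 36 = (s - 6)^2.
Partial fraction decomposition gives [-3/(s - 6)] + [5/(s - 6)^2].
Invert each term: -3/(s - 6) ↔ -3e^(6t); 5/(s - 6)^2 ↔ 5t·e^(6t).

5*t*exp(6*t) - 3*exp(6*t)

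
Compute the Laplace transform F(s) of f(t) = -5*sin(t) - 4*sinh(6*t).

F(s) = -5/(s^2 + 1) - 24/(s^2 - 36)

Apply the Laplace transform termwise.
(-5)·[L{sin(t)} = 1/(s^2 + 1)]; (-4)·[L{sinh(6t)} = 6/(s^2 - 36)].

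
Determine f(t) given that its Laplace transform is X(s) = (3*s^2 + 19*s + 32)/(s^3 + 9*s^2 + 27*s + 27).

Factor the denominator: s^3 + 9*s^2 + 27*s + 27 = (s + 3)^3.
Partial fraction decomposition gives [3/(s + 3)] + [(s + 3)^(-2)] + [2/(s + 3)^3].
Invert each term: 3/(s + 3) ↔ 3e^(-3t); 1/(s + 3)^2 ↔ t·e^(-3t); 2/(s + 3)^3 ↔ (1)t^2·e^(-3t).

f(t) = t^2*exp(-3*t) + t*exp(-3*t) + 3*exp(-3*t)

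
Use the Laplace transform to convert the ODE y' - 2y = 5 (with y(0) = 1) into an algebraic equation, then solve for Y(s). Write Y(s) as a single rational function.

Y(s) = (s + 5)/(s^2 - 2*s)

Take the Laplace transform of both sides.
With L{y'} = sY - y(0) = sY - 1: the LHS transforms to (s - 2)Y - (1).
The right side is L{5} = 5/s.
So (s - 2)Y = 5/s + (1).
Solve for Y(s) and write it as one ratio of polynomials.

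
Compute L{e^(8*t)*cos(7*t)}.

L{cos(7t)} = s/(s^2 + 49).
By the first shifting theorem, multiplying by e^(8t) replaces s with s - 8.

(s - 8)/((s - 8)^2 + 49)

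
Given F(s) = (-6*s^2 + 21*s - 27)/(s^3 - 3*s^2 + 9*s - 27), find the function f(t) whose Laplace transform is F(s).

f(t) = -exp(3*t) + 2*sin(3*t) - 5*cos(3*t)

Factor the denominator: s^3 - 3*s^2 + 9*s - 27 = (s - 3)*(s^2 + 9).
Partial fraction decomposition gives [-1/(s - 3)] + [-5*s/(s^2 + 9)] + [6/(s^2 + 9)].
Invert each term: -1/(s - 3) ↔ -e^(3t); -5·s/(s^2 + 9) ↔ -5cos(3t); 2·3/(s^2 + 9) ↔ 2sin(3t).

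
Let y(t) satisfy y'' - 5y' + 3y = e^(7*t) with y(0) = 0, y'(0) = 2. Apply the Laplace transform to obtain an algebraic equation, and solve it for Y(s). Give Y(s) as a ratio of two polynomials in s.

Transform both sides with L{·}.
The derivative rules (L{y''} = s^2 Y - s·y(0) - y'(0) and L{y'} = sY - y(0), with y(0) = 0, y'(0) = 2) turn the left side into (s^2 - 5*s + 3)Y - (2).
The right side is L{e^(7*t)} = 1/(s - 7).
So (s^2 - 5*s + 3)Y = 1/(s - 7) + (2).
Isolate Y and clear denominators.

Y(s) = (2*s - 13)/(s^3 - 12*s^2 + 38*s - 21)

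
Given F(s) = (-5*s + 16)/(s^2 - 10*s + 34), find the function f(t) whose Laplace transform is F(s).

Complete the square in the denominator: s^2 - 10*s + 34 = (s - 5)^2 + 3^2.
Split the numerator to match: -5*s + 16 = -5·(s - 5) - 3·3.
Invert each term: -5·(s - 5)/((s - 5)^2 + 9) ↔ -5e^(5t)cos(3t); -3·3/((s - 5)^2 + 9) ↔ -3e^(5t)sin(3t).

f(t) = -3*exp(5*t)*sin(3*t) - 5*exp(5*t)*cos(3*t)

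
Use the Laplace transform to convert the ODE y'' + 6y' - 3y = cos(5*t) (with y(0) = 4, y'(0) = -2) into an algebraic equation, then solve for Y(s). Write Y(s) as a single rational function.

Transform both sides with L{·}.
The derivative rules (L{y''} = s^2 Y - s·y(0) - y'(0) and L{y'} = sY - y(0), with y(0) = 4, y'(0) = -2) turn the left side into (s^2 + 6*s - 3)Y - (4*s + 22).
The right side is L{cos(5*t)} = s/(s^2 + 25).
So (s^2 + 6*s - 3)Y = s/(s^2 + 25) + (4*s + 22).
Isolate Y and clear denominators.

Y(s) = (4*s^3 + 22*s^2 + 101*s + 550)/(s^4 + 6*s^3 + 22*s^2 + 150*s - 75)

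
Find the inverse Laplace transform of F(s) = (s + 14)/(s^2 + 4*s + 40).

2*exp(-2*t)*sin(6*t) + exp(-2*t)*cos(6*t)

Complete the square in the denominator: s^2 + 4*s + 40 = (s + 2)^2 + 6^2.
Split the numerator to match: s + 14 = 1·(s + 2) + 2·6.
Invert each term: 1·(s + 2)/((s + 2)^2 + 36) ↔ e^(-2t)cos(6t); 2·6/((s + 2)^2 + 36) ↔ 2e^(-2t)sin(6t).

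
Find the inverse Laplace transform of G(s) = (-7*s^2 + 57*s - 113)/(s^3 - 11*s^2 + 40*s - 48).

Factor the denominator: s^3 - 11*s^2 + 40*s - 48 = (s - 4)^2*(s - 3).
Partial fraction decomposition gives [-2/(s - 4)] + [3/(s - 4)^2] + [-5/(s - 3)].
Invert each term: -2/(s - 4) ↔ -2e^(4t); 3/(s - 4)^2 ↔ 3t·e^(4t); -5/(s - 3) ↔ -5e^(3t).

3*t*exp(4*t) - 2*exp(4*t) - 5*exp(3*t)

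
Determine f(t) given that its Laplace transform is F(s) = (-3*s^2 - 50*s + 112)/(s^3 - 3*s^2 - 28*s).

Factor the denominator: s^3 - 3*s^2 - 28*s = s*(s - 7)*(s + 4).
Partial fraction decomposition gives [6/(s + 4)] + [-5/(s - 7)] + [-4/s].
Invert each term: 6/(s + 4) ↔ 6e^(-4t); -5/(s - 7) ↔ -5e^(7t); -4/(s - 0) ↔ -4e^(0t).

f(t) = -5*exp(7*t) - 4 + 6*exp(-4*t)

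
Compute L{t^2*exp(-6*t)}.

L{e^(-6t)} = 1/(s + 6).
Then apply L{t^2·g(t)} = (-1)^2 d^2/ds^2[G(s)] with G(s) = 1/(s + 6):
differentiating 2 times and applying the sign gives 2/(s + 6)^3.

2/(s + 6)^3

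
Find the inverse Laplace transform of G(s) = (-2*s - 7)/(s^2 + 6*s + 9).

Factor the denominator: s^2 + 6*s + 9 = (s + 3)^2.
Partial fraction decomposition gives [-2/(s + 3)] + [-1/(s + 3)^2].
Invert each term: -2/(s + 3) ↔ -2e^(-3t); -1/(s + 3)^2 ↔ -t·e^(-3t).

-t*exp(-3*t) - 2*exp(-3*t)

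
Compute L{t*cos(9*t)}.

(s - 9)*(s + 9)/(s^2 + 81)^2

L{cos(9t)} = s/(s^2 + 81).
Then apply L{t·g(t)} = -d/ds[G(s)] with G(s) = s/(s^2 + 81):
differentiating 1 time and applying the sign gives (s - 9)*(s + 9)/(s^2 + 81)^2.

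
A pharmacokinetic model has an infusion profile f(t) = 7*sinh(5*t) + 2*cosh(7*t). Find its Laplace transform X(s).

The transform is linear, so treat each term independently.
(2)·[L{cosh(7t)} = s/(s^2 - 49)]; (7)·[L{sinh(5t)} = 5/(s^2 - 25)].

X(s) = 2*s/(s^2 - 49) + 35/(s^2 - 25)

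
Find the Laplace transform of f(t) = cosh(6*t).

L{cosh(6t)} = s/(s^2 - 36).

s/(s^2 - 36)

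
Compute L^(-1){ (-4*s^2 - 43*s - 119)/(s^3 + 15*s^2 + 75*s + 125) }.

Factor the denominator: s^3 + 15*s^2 + 75*s + 125 = (s + 5)^3.
Partial fraction decomposition gives [-4/(s + 5)] + [-3/(s + 5)^2] + [-4/(s + 5)^3].
Invert each term: -4/(s + 5) ↔ -4e^(-5t); -3/(s + 5)^2 ↔ -3t·e^(-5t); -4/(s + 5)^3 ↔ (-2)t^2·e^(-5t).

-2*t^2*exp(-5*t) - 3*t*exp(-5*t) - 4*exp(-5*t)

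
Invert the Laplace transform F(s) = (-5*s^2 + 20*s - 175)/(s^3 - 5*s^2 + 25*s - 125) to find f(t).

f(t) = -4*exp(5*t) + 3*sin(5*t) - cos(5*t)

Factor the denominator: s^3 - 5*s^2 + 25*s - 125 = (s - 5)*(s^2 + 25).
Partial fraction decomposition gives [-4/(s - 5)] + [-s/(s^2 + 25)] + [15/(s^2 + 25)].
Invert each term: -4/(s - 5) ↔ -4e^(5t); -1·s/(s^2 + 25) ↔ -cos(5t); 3·5/(s^2 + 25) ↔ 3sin(5t).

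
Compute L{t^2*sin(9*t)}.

L{sin(9t)} = 9/(s^2 + 81).
Then apply L{t^2·g(t)} = (-1)^2 d^2/ds^2[G(s)] with G(s) = 9/(s^2 + 81):
differentiating 2 times and applying the sign gives 54*(s^2 - 27)/(s^2 + 81)^3.

54*(s^2 - 27)/(s^2 + 81)^3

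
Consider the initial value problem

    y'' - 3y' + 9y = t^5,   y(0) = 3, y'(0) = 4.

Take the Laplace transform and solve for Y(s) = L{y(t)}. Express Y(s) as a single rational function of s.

Y(s) = (3*s^7 - 5*s^6 + 120)/(s^8 - 3*s^7 + 9*s^6)

Apply the Laplace transform to the equation.
The derivative rules (L{y''} = s^2 Y - s·y(0) - y'(0) and L{y'} = sY - y(0), with y(0) = 3, y'(0) = 4) turn the left side into (s^2 - 3*s + 9)Y - (3*s - 5).
The right side is L{t^5} = 120/s^6.
So (s^2 - 3*s + 9)Y = 120/s^6 + (3*s - 5).
Isolate Y and clear denominators.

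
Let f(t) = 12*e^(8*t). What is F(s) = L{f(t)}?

F(s) = 12/(s - 8)

L{12} = 12/s.
By the first shifting theorem, multiplying by e^(8t) replaces s with s - 8.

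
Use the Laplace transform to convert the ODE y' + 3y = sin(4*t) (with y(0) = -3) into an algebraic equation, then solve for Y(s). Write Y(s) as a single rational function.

Y(s) = (-3*s^2 - 44)/(s^3 + 3*s^2 + 16*s + 48)

Take the Laplace transform of both sides.
With L{y'} = sY - y(0) = sY - (-3): the LHS transforms to (s + 3)Y - (-3).
The right side is L{sin(4*t)} = 4/(s^2 + 16).
So (s + 3)Y = 4/(s^2 + 16) + (-3).
Isolate Y and clear denominators.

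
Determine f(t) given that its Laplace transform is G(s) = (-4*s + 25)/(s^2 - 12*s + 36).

f(t) = t*exp(6*t) - 4*exp(6*t)

Factor the denominator: s^2 - 12*s + 36 = (s - 6)^2.
Partial fraction decomposition gives [-4/(s - 6)] + [(s - 6)^(-2)].
Invert each term: -4/(s - 6) ↔ -4e^(6t); 1/(s - 6)^2 ↔ t·e^(6t).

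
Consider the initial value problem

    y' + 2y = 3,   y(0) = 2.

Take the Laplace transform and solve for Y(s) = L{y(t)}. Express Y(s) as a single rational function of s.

Laplace-transform each side.
The derivative rules (L{y'} = sY - y(0) = sY - 2) turn the left side into (s + 2)Y - (2).
The right side is L{3} = 3/s.
So (s + 2)Y = 3/s + (2).
Solve for Y(s) and write it as one ratio of polynomials.

Y(s) = (2*s + 3)/(s^2 + 2*s)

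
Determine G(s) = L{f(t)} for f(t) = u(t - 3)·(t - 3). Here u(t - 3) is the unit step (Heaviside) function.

G(s) = exp(-3*s)/s^2

By the second shifting theorem, L{u(t - c)·g(t - c)} = e^(-cs)·H(s) with c = 3 and H(s) = L{g(t)}.
L{t} = 1!/s^2 = 1/s^2.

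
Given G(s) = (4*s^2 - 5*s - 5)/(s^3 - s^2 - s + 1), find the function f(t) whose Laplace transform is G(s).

f(t) = -3*t*exp(t) + 3*exp(t) + exp(-t)

Factor the denominator: s^3 - s^2 - s + 1 = (s - 1)^2*(s + 1).
Partial fraction decomposition gives [3/(s - 1)] + [-3/(s - 1)^2] + [1/(s + 1)].
Invert each term: 3/(s - 1) ↔ 3e^(t); -3/(s - 1)^2 ↔ -3t·e^(t); 1/(s + 1) ↔ e^(-t).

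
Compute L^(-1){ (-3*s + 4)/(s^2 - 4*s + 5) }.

-2*exp(2*t)*sin(t) - 3*exp(2*t)*cos(t)

Complete the square in the denominator: s^2 - 4*s + 5 = (s - 2)^2 + 1^2.
Split the numerator to match: -3*s + 4 = -3·(s - 2) - 2·1.
Invert each term: -3·(s - 2)/((s - 2)^2 + 1) ↔ -3e^(2t)cos(t); -2·1/((s - 2)^2 + 1) ↔ -2e^(2t)sin(t).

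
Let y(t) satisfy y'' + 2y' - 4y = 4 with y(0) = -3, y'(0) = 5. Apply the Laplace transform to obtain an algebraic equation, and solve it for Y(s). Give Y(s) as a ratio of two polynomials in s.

Y(s) = (-3*s^2 - s + 4)/(s^3 + 2*s^2 - 4*s)

Transform both sides with L{·}.
Using L{y''} = s^2 Y - s·y(0) - y'(0) and L{y'} = sY - y(0), with y(0) = -3, y'(0) = 5, the left side becomes (s^2 + 2*s - 4)Y - (-3*s - 1).
The right side is L{4} = 4/s.
So (s^2 + 2*s - 4)Y = 4/s + (-3*s - 1).
Isolate Y and clear denominators.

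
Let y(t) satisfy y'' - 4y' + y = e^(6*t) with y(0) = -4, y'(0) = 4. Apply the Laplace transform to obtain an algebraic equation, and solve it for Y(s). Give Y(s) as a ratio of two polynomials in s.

Laplace-transform each side.
With L{y''} = s^2 Y - s·y(0) - y'(0) and L{y'} = sY - y(0), with y(0) = -4, y'(0) = 4: the LHS transforms to (s^2 - 4*s + 1)Y - (-4*s + 20).
The right side is L{e^(6*t)} = 1/(s - 6).
So (s^2 - 4*s + 1)Y = 1/(s - 6) + (-4*s + 20).
Divide through and combine into a single rational function.

Y(s) = (-4*s^2 + 44*s - 119)/(s^3 - 10*s^2 + 25*s - 6)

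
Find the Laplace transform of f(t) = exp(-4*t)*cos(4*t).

(s + 4)/((s + 4)^2 + 16)

L{cos(4t)} = s/(s^2 + 16).
By the first shifting theorem, multiplying by e^(-4t) replaces s with s + 4.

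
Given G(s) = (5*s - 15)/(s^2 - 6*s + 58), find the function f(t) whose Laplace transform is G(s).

f(t) = 5*exp(3*t)*cos(7*t)

Rewrite the denominator: s^2 - 6*s + 58 = (s - 3)^2 + 49.
The form in (s - 3) signals a first-shifting-theorem factor e^(3t).
Since L{cos(7t)} = s/(s^2 + 49), the inverse is exp(3*t)*cos(7*t), scaled by 5.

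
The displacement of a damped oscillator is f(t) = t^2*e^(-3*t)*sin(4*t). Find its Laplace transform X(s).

X(s) = 8*(3*s^2 + 18*s + 11)/(s^2 + 6*s + 25)^3

L{sin(4t)} = 4/(s^2 + 16).
Multiplying by e^(-3t) shifts s → s + 3, so L{e^(-3*t)*sin(4*t)} = 4/((s + 3)^2 + 16).
Then apply L{t^2·g(t)} = (-1)^2 d^2/ds^2[G(s)] with G(s) = 4/((s + 3)^2 + 16):
differentiating 2 times and applying the sign gives 8*(3*s^2 + 18*s + 11)/(s^2 + 6*s + 25)^3.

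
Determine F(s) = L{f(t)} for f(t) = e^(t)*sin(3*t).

F(s) = 3/((s - 1)^2 + 9)

L{sin(3t)} = 3/(s^2 + 9).
By the first shifting theorem, multiplying by e^(t) replaces s with s - 1.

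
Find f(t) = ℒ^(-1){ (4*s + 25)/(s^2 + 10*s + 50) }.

Complete the square in the denominator: s^2 + 10*s + 50 = (s + 5)^2 + 5^2.
Split the numerator to match: 4*s + 25 = 4·(s + 5) + 1·5.
Invert each term: 4·(s + 5)/((s + 5)^2 + 25) ↔ 4e^(-5t)cos(5t); 1·5/((s + 5)^2 + 25) ↔ e^(-5t)sin(5t).

f(t) = exp(-5*t)*sin(5*t) + 4*exp(-5*t)*cos(5*t)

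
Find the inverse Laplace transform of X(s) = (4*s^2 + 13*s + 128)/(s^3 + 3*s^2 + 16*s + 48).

4*sin(4*t) - cos(4*t) + 5*exp(-3*t)

Factor the denominator: s^3 + 3*s^2 + 16*s + 48 = (s + 3)*(s^2 + 16).
Partial fraction decomposition gives [5/(s + 3)] + [-s/(s^2 + 16)] + [16/(s^2 + 16)].
Invert each term: 5/(s + 3) ↔ 5e^(-3t); -1·s/(s^2 + 16) ↔ -cos(4t); 4·4/(s^2 + 16) ↔ 4sin(4t).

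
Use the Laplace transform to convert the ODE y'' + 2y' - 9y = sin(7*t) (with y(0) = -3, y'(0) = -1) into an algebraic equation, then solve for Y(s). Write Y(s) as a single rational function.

Apply the Laplace transform to the equation.
With L{y''} = s^2 Y - s·y(0) - y'(0) and L{y'} = sY - y(0), with y(0) = -3, y'(0) = -1: the LHS transforms to (s^2 + 2*s - 9)Y - (-3*s - 7).
The right side is L{sin(7*t)} = 7/(s^2 + 49).
So (s^2 + 2*s - 9)Y = 7/(s^2 + 49) + (-3*s - 7).
Divide through and combine into a single rational function.

Y(s) = (-3*s^3 - 7*s^2 - 147*s - 336)/(s^4 + 2*s^3 + 40*s^2 + 98*s - 441)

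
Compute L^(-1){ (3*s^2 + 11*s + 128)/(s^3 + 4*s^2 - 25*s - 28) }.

Factor the denominator: s^3 + 4*s^2 - 25*s - 28 = (s - 4)*(s + 1)*(s + 7).
Partial fraction decomposition gives [4/(s - 4)] + [-4/(s + 1)] + [3/(s + 7)].
Invert each term: 4/(s - 4) ↔ 4e^(4t); -4/(s + 1) ↔ -4e^(-t); 3/(s + 7) ↔ 3e^(-7t).

4*exp(4*t) - 4*exp(-t) + 3*exp(-7*t)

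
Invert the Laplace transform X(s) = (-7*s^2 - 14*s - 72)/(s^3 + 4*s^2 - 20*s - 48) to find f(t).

Factor the denominator: s^3 + 4*s^2 - 20*s - 48 = (s - 4)*(s + 2)*(s + 6).
Partial fraction decomposition gives [3/(s + 2)] + [-6/(s + 6)] + [-4/(s - 4)].
Invert each term: 3/(s + 2) ↔ 3e^(-2t); -6/(s + 6) ↔ -6e^(-6t); -4/(s - 4) ↔ -4e^(4t).

f(t) = -4*exp(4*t) + 3*exp(-2*t) - 6*exp(-6*t)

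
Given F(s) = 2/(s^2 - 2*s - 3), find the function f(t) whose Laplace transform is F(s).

Rewrite the denominator: s^2 - 2*s - 3 = (s - 1)^2 - 4.
The form in (s - 1) signals a first-shifting-theorem factor e^(t).
Since L{sinh(2t)} = 2/(s^2 - 4), the inverse is e^(t)*sinh(2*t).

f(t) = exp(t)*sinh(2*t)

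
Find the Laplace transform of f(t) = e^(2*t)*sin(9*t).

L{sin(9t)} = 9/(s^2 + 81).
By the first shifting theorem, multiplying by e^(2t) replaces s with s - 2.

9/((s - 2)^2 + 81)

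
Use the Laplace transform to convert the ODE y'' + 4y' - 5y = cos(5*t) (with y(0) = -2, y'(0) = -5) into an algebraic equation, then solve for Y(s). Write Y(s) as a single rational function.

Take the Laplace transform of both sides.
The derivative rules (L{y''} = s^2 Y - s·y(0) - y'(0) and L{y'} = sY - y(0), with y(0) = -2, y'(0) = -5) turn the left side into (s^2 + 4*s - 5)Y - (-2*s - 13).
The right side is L{cos(5*t)} = s/(s^2 + 25).
So (s^2 + 4*s - 5)Y = s/(s^2 + 25) + (-2*s - 13).
Isolate Y and clear denominators.

Y(s) = (-2*s^3 - 13*s^2 - 49*s - 325)/(s^4 + 4*s^3 + 20*s^2 + 100*s - 125)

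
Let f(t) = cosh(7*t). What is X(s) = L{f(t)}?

L{cosh(7t)} = s/(s^2 - 49).

X(s) = s/(s^2 - 49)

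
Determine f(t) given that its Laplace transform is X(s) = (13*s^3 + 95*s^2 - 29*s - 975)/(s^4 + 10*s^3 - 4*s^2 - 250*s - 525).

f(t) = 3*exp(5*t) + 6*exp(-3*t) - 2*exp(-5*t) + 6*exp(-7*t)

Factor the denominator: s^4 + 10*s^3 - 4*s^2 - 250*s - 525 = (s - 5)*(s + 3)*(s + 5)*(s + 7).
Partial fraction decomposition gives [3/(s - 5)] + [6/(s + 3)] + [6/(s + 7)] + [-2/(s + 5)].
Invert each term: 3/(s - 5) ↔ 3e^(5t); 6/(s + 3) ↔ 6e^(-3t); 6/(s + 7) ↔ 6e^(-7t); -2/(s + 5) ↔ -2e^(-5t).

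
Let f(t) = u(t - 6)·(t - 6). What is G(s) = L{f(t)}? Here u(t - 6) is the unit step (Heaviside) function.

G(s) = exp(-6*s)/s^2

By the second shifting theorem, L{u(t - c)·g(t - c)} = e^(-cs)·H(s) with c = 6 and H(s) = L{g(t)}.
L{t} = 1!/s^2 = 1/s^2.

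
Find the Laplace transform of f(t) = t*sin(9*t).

18*s/(s^2 + 81)^2

L{sin(9t)} = 9/(s^2 + 81).
Then apply L{t·g(t)} = -d/ds[G(s)] with G(s) = 9/(s^2 + 81):
differentiating 1 time and applying the sign gives 18*s/(s^2 + 81)^2.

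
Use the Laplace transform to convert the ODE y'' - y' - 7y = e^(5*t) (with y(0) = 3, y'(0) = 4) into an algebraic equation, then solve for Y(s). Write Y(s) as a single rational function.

Take the Laplace transform of both sides.
The derivative rules (L{y''} = s^2 Y - s·y(0) - y'(0) and L{y'} = sY - y(0), with y(0) = 3, y'(0) = 4) turn the left side into (s^2 - s - 7)Y - (3*s + 1).
The right side is L{e^(5*t)} = 1/(s - 5).
So (s^2 - s - 7)Y = 1/(s - 5) + (3*s + 1).
Divide through and combine into a single rational function.

Y(s) = (3*s^2 - 14*s - 4)/(s^3 - 6*s^2 - 2*s + 35)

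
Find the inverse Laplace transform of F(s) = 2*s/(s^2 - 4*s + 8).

2*exp(2*t)*sin(2*t) + 2*exp(2*t)*cos(2*t)

Complete the square in the denominator: s^2 - 4*s + 8 = (s - 2)^2 + 2^2.
Split the numerator to match: 2*s = 2·(s - 2) + 2·2.
Invert each term: 2·(s - 2)/((s - 2)^2 + 4) ↔ 2e^(2t)cos(2t); 2·2/((s - 2)^2 + 4) ↔ 2e^(2t)sin(2t).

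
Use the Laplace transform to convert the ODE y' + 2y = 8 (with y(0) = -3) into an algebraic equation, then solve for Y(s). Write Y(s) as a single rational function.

Transform both sides with L{·}.
With L{y'} = sY - y(0) = sY - (-3): the LHS transforms to (s + 2)Y - (-3).
The right side is L{8} = 8/s.
So (s + 2)Y = 8/s + (-3).
Solve for Y(s) and write it as one ratio of polynomials.

Y(s) = (-3*s + 8)/(s^2 + 2*s)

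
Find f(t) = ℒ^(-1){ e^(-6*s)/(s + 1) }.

f(t) = Heaviside(t - 6)*(exp(-t + 6))

The factor e^(-6s) signals a time shift by c = 6 (second shifting theorem).
L{e^(-t)} = 1/(s + 1), so L^-1{1/(s + 1)} = e^(-t).
Hence the inverse is u(t - 6) times that function evaluated at t - 6.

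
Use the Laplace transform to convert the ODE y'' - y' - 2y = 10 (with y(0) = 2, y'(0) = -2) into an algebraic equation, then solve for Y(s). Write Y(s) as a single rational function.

Apply the Laplace transform to the equation.
With L{y''} = s^2 Y - s·y(0) - y'(0) and L{y'} = sY - y(0), with y(0) = 2, y'(0) = -2: the LHS transforms to (s^2 - s - 2)Y - (2*s - 4).
The right side is L{10} = 10/s.
So (s^2 - s - 2)Y = 10/s + (2*s - 4).
Solve for Y(s) and write it as one ratio of polynomials.

Y(s) = (2*s^2 - 4*s + 10)/(s^3 - s^2 - 2*s)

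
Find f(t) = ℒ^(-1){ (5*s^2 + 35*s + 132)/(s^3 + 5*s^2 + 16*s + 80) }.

Factor the denominator: s^3 + 5*s^2 + 16*s + 80 = (s + 5)*(s^2 + 16).
Partial fraction decomposition gives [2/(s + 5)] + [3*s/(s^2 + 16)] + [20/(s^2 + 16)].
Invert each term: 2/(s + 5) ↔ 2e^(-5t); 3·s/(s^2 + 16) ↔ 3cos(4t); 5·4/(s^2 + 16) ↔ 5sin(4t).

f(t) = 5*sin(4*t) + 3*cos(4*t) + 2*exp(-5*t)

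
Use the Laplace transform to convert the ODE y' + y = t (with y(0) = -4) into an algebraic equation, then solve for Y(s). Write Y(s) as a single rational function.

Y(s) = (-4*s^2 + 1)/(s^3 + s^2)

Take the Laplace transform of both sides.
With L{y'} = sY - y(0) = sY - (-4): the LHS transforms to (s + 1)Y - (-4).
The right side is L{t} = s^(-2).
So (s + 1)Y = s^(-2) + (-4).
Divide through and combine into a single rational function.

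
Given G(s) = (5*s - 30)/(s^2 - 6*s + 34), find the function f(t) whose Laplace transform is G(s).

f(t) = -3*exp(3*t)*sin(5*t) + 5*exp(3*t)*cos(5*t)

Complete the square in the denominator: s^2 - 6*s + 34 = (s - 3)^2 + 5^2.
Split the numerator to match: 5*s - 30 = 5·(s - 3) - 3·5.
Invert each term: 5·(s - 3)/((s - 3)^2 + 25) ↔ 5e^(3t)cos(5t); -3·5/((s - 3)^2 + 25) ↔ -3e^(3t)sin(5t).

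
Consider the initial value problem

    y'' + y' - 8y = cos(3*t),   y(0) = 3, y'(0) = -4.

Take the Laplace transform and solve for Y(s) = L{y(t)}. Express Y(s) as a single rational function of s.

Y(s) = (3*s^3 - s^2 + 28*s - 9)/(s^4 + s^3 + s^2 + 9*s - 72)

Apply the Laplace transform to the equation.
The derivative rules (L{y''} = s^2 Y - s·y(0) - y'(0) and L{y'} = sY - y(0), with y(0) = 3, y'(0) = -4) turn the left side into (s^2 + s - 8)Y - (3*s - 1).
The right side is L{cos(3*t)} = s/(s^2 + 9).
So (s^2 + s - 8)Y = s/(s^2 + 9) + (3*s - 1).
Divide through and combine into a single rational function.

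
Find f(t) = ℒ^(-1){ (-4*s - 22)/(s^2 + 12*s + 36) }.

f(t) = 2*t*exp(-6*t) - 4*exp(-6*t)

Factor the denominator: s^2 + 12*s + 36 = (s + 6)^2.
Partial fraction decomposition gives [-4/(s + 6)] + [2/(s + 6)^2].
Invert each term: -4/(s + 6) ↔ -4e^(-6t); 2/(s + 6)^2 ↔ 2t·e^(-6t).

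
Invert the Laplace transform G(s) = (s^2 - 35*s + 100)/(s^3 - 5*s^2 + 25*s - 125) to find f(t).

Factor the denominator: s^3 - 5*s^2 + 25*s - 125 = (s - 5)*(s^2 + 25).
Partial fraction decomposition gives [-1/(s - 5)] + [2*s/(s^2 + 25)] + [-25/(s^2 + 25)].
Invert each term: -1/(s - 5) ↔ -e^(5t); 2·s/(s^2 + 25) ↔ 2cos(5t); -5·5/(s^2 + 25) ↔ -5sin(5t).

f(t) = -exp(5*t) - 5*sin(5*t) + 2*cos(5*t)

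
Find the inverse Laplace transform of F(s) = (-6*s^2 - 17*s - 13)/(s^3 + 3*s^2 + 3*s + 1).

-t^2*exp(-t) - 5*t*exp(-t) - 6*exp(-t)

Factor the denominator: s^3 + 3*s^2 + 3*s + 1 = (s + 1)^3.
Partial fraction decomposition gives [-6/(s + 1)] + [-5/(s + 1)^2] + [-2/(s + 1)^3].
Invert each term: -6/(s + 1) ↔ -6e^(-t); -5/(s + 1)^2 ↔ -5t·e^(-t); -2/(s + 1)^3 ↔ (-1)t^2·e^(-t).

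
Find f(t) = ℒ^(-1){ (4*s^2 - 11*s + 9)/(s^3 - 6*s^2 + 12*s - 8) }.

f(t) = 3*t^2*exp(2*t)/2 + 5*t*exp(2*t) + 4*exp(2*t)

Factor the denominator: s^3 - 6*s^2 + 12*s - 8 = (s - 2)^3.
Partial fraction decomposition gives [4/(s - 2)] + [5/(s - 2)^2] + [3/(s - 2)^3].
Invert each term: 4/(s - 2) ↔ 4e^(2t); 5/(s - 2)^2 ↔ 5t·e^(2t); 3/(s - 2)^3 ↔ (3/2)t^2·e^(2t).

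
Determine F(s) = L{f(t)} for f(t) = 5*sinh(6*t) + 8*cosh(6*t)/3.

The transform is linear, so treat each term independently.
(5)·[L{sinh(6t)} = 6/(s^2 - 36)]; (8/3)·[L{cosh(6t)} = s/(s^2 - 36)].

F(s) = 8*s/(3*(s^2 - 36)) + 30/(s^2 - 36)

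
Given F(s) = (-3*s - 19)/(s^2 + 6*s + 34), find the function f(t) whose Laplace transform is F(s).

f(t) = -2*exp(-3*t)*sin(5*t) - 3*exp(-3*t)*cos(5*t)

Complete the square in the denominator: s^2 + 6*s + 34 = (s + 3)^2 + 5^2.
Split the numerator to match: -3*s - 19 = -3·(s + 3) - 2·5.
Invert each term: -3·(s + 3)/((s + 3)^2 + 25) ↔ -3e^(-3t)cos(5t); -2·5/((s + 3)^2 + 25) ↔ -2e^(-3t)sin(5t).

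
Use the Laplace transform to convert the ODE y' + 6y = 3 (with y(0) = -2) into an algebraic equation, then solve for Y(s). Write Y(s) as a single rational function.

Y(s) = (-2*s + 3)/(s^2 + 6*s)

Take the Laplace transform of both sides.
Using L{y'} = sY - y(0) = sY - (-2), the left side becomes (s + 6)Y - (-2).
The right side is L{3} = 3/s.
So (s + 6)Y = 3/s + (-2).
Solve for Y(s) and write it as one ratio of polynomials.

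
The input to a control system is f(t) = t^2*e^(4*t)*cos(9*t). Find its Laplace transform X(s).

X(s) = 2*(s - 4)*(s^2 - 8*s - 227)/(s^2 - 8*s + 97)^3

L{cos(9t)} = s/(s^2 + 81).
Multiplying by e^(4t) shifts s → s - 4, so L{e^(4*t)*cos(9*t)} = (s - 4)/((s - 4)^2 + 81).
Then apply L{t^2·g(t)} = (-1)^2 d^2/ds^2[G(s)] with G(s) = (s - 4)/((s - 4)^2 + 81):
differentiating 2 times and applying the sign gives 2*(s - 4)*(s^2 - 8*s - 227)/(s^2 - 8*s + 97)^3.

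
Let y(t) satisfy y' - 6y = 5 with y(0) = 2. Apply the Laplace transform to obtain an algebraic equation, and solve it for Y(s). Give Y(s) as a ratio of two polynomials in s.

Transform both sides with L{·}.
Using L{y'} = sY - y(0) = sY - 2, the left side becomes (s - 6)Y - (2).
The right side is L{5} = 5/s.
So (s - 6)Y = 5/s + (2).
Isolate Y and clear denominators.

Y(s) = (2*s + 5)/(s^2 - 6*s)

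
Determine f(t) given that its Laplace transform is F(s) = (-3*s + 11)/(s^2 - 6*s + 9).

f(t) = 2*t*exp(3*t) - 3*exp(3*t)

Factor the denominator: s^2 - 6*s + 9 = (s - 3)^2.
Partial fraction decomposition gives [-3/(s - 3)] + [2/(s - 3)^2].
Invert each term: -3/(s - 3) ↔ -3e^(3t); 2/(s - 3)^2 ↔ 2t·e^(3t).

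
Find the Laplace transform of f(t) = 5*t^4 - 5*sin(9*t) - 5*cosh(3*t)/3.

-5*s/(3*(s^2 - 9)) - 45/(s^2 + 81) + 120/s^5

The transform is linear, so treat each term independently.
(-5)·[L{sin(9t)} = 9/(s^2 + 81)]; (-5/3)·[L{cosh(3t)} = s/(s^2 - 9)]; (5)·[L{t^4} = 4!/s^5 = 24/s^5].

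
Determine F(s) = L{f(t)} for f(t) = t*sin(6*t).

L{sin(6t)} = 6/(s^2 + 36).
Then apply L{t·g(t)} = -d/ds[G(s)] with G(s) = 6/(s^2 + 36):
differentiating 1 time and applying the sign gives 12*s/(s^2 + 36)^2.

F(s) = 12*s/(s^2 + 36)^2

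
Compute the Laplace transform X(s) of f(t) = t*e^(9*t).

X(s) = (s - 9)^(-2)

L{e^(9t)} = 1/(s - 9).
Then apply L{t·g(t)} = -d/ds[G(s)] with G(s) = 1/(s - 9):
differentiating 1 time and applying the sign gives (s - 9)^(-2).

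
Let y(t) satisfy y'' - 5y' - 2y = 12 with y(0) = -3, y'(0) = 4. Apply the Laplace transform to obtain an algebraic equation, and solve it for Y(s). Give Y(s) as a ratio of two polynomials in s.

Take the Laplace transform of both sides.
The derivative rules (L{y''} = s^2 Y - s·y(0) - y'(0) and L{y'} = sY - y(0), with y(0) = -3, y'(0) = 4) turn the left side into (s^2 - 5*s - 2)Y - (-3*s + 19).
The right side is L{12} = 12/s.
So (s^2 - 5*s - 2)Y = 12/s + (-3*s + 19).
Isolate Y and clear denominators.

Y(s) = (-3*s^2 + 19*s + 12)/(s^3 - 5*s^2 - 2*s)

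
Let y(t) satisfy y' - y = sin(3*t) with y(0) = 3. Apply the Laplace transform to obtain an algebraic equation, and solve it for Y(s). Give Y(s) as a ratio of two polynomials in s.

Y(s) = (3*s^2 + 30)/(s^3 - s^2 + 9*s - 9)

Take the Laplace transform of both sides.
With L{y'} = sY - y(0) = sY - 3: the LHS transforms to (s - 1)Y - (3).
The right side is L{sin(3*t)} = 3/(s^2 + 9).
So (s - 1)Y = 3/(s^2 + 9) + (3).
Isolate Y and clear denominators.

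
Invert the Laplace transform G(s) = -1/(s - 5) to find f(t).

f(t) = -exp(5*t)

Since L{e^(5t)} = 1/(s - 5), the inverse is exp(5*t), scaled by -1.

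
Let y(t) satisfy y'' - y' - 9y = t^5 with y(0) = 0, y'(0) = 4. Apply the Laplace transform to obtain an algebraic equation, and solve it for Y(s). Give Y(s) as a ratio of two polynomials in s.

Y(s) = (4*s^6 + 120)/(s^8 - s^7 - 9*s^6)

Transform both sides with L{·}.
With L{y''} = s^2 Y - s·y(0) - y'(0) and L{y'} = sY - y(0), with y(0) = 0, y'(0) = 4: the LHS transforms to (s^2 - s - 9)Y - (4).
The right side is L{t^5} = 120/s^6.
So (s^2 - s - 9)Y = 120/s^6 + (4).
Solve for Y(s) and write it as one ratio of polynomials.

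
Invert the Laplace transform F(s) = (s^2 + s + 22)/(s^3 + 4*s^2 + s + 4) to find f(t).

f(t) = 5*sin(t) - cos(t) + 2*exp(-4*t)

Factor the denominator: s^3 + 4*s^2 + s + 4 = (s + 4)*(s^2 + 1).
Partial fraction decomposition gives [2/(s + 4)] + [-s/(s^2 + 1)] + [5/(s^2 + 1)].
Invert each term: 2/(s + 4) ↔ 2e^(-4t); -1·s/(s^2 + 1) ↔ -cos(t); 5·1/(s^2 + 1) ↔ 5sin(t).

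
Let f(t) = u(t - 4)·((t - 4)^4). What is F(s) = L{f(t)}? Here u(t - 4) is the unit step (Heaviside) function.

F(s) = 24*exp(-4*s)/s^5

By the second shifting theorem, L{u(t - c)·g(t - c)} = e^(-cs)·G(s) with c = 4 and G(s) = L{g(t)}.
L{t^4} = 4!/s^5 = 24/s^5.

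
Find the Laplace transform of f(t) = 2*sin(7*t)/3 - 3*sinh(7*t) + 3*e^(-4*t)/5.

14/(3*(s^2 + 49)) - 21/(s^2 - 49) + 3/(5*(s + 4))

Apply the Laplace transform termwise.
(2/3)·[L{sin(7t)} = 7/(s^2 + 49)]; (3/5)·[L{e^(-4t)} = 1/(s + 4)]; (-3)·[L{sinh(7t)} = 7/(s^2 - 49)].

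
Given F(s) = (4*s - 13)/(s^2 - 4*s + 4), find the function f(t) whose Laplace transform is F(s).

Factor the denominator: s^2 - 4*s + 4 = (s - 2)^2.
Partial fraction decomposition gives [4/(s - 2)] + [-5/(s - 2)^2].
Invert each term: 4/(s - 2) ↔ 4e^(2t); -5/(s - 2)^2 ↔ -5t·e^(2t).

f(t) = -5*t*exp(2*t) + 4*exp(2*t)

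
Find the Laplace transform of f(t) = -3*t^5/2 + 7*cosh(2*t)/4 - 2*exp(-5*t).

7*s/(4*(s^2 - 4)) - 2/(s + 5) - 180/s^6

Apply the Laplace transform termwise.
(-3/2)·[L{t^5} = 5!/s^6 = 120/s^6]; (-2)·[L{e^(-5t)} = 1/(s + 5)]; (7/4)·[L{cosh(2t)} = s/(s^2 - 4)].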